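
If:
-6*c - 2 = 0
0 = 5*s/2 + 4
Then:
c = -1/3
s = -8/5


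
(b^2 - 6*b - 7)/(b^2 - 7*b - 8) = (b - 7)/(b - 8)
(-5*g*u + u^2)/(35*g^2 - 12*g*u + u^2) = u/(-7*g + u)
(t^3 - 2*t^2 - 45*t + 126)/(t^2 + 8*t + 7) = (t^2 - 9*t + 18)/(t + 1)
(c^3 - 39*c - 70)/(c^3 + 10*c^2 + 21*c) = (c^3 - 39*c - 70)/(c*(c^2 + 10*c + 21))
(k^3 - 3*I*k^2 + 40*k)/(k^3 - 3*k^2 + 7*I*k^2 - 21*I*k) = (k^2 - 3*I*k + 40)/(k^2 + k*(-3 + 7*I) - 21*I)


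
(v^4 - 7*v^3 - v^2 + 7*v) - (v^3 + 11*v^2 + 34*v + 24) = v^4 - 8*v^3 - 12*v^2 - 27*v - 24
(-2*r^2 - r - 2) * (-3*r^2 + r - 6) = 6*r^4 + r^3 + 17*r^2 + 4*r + 12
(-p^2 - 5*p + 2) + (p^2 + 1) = 3 - 5*p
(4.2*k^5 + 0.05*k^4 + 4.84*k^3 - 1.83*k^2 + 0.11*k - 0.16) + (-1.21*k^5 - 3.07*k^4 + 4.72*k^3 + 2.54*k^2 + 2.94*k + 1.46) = 2.99*k^5 - 3.02*k^4 + 9.56*k^3 + 0.71*k^2 + 3.05*k + 1.3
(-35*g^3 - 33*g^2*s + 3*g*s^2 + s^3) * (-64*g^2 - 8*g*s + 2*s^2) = 2240*g^5 + 2392*g^4*s + 2*g^3*s^2 - 154*g^2*s^3 - 2*g*s^4 + 2*s^5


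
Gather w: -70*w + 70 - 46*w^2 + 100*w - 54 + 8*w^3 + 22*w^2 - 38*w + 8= 8*w^3 - 24*w^2 - 8*w + 24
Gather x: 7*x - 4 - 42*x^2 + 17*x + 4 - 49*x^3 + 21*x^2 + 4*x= -49*x^3 - 21*x^2 + 28*x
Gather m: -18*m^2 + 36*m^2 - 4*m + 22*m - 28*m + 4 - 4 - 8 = 18*m^2 - 10*m - 8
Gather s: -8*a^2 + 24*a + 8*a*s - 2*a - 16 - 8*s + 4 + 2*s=-8*a^2 + 22*a + s*(8*a - 6) - 12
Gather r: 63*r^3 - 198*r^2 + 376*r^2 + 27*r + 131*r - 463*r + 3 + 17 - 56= 63*r^3 + 178*r^2 - 305*r - 36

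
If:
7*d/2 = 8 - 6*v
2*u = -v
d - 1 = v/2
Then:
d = 40/31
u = -9/31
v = 18/31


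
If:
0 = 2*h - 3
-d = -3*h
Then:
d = 9/2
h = 3/2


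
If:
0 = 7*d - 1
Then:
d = 1/7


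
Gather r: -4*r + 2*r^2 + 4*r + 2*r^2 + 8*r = 4*r^2 + 8*r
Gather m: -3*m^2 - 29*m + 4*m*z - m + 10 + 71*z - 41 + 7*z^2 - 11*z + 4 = -3*m^2 + m*(4*z - 30) + 7*z^2 + 60*z - 27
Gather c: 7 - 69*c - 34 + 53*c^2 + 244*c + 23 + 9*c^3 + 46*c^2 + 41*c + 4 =9*c^3 + 99*c^2 + 216*c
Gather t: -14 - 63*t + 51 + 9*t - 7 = 30 - 54*t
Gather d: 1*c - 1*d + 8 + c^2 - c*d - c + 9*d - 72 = c^2 + d*(8 - c) - 64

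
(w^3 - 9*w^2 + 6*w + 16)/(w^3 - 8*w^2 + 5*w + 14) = (w - 8)/(w - 7)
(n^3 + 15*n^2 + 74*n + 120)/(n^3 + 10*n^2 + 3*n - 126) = (n^2 + 9*n + 20)/(n^2 + 4*n - 21)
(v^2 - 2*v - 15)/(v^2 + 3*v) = (v - 5)/v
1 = 1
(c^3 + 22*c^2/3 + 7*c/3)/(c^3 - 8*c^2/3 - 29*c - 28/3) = c*(c + 7)/(c^2 - 3*c - 28)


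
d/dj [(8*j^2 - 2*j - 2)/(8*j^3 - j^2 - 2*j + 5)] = 2*(-32*j^4 + 16*j^3 + 15*j^2 + 38*j - 7)/(64*j^6 - 16*j^5 - 31*j^4 + 84*j^3 - 6*j^2 - 20*j + 25)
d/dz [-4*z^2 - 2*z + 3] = -8*z - 2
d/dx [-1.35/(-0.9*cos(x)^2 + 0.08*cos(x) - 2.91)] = (2.43*cos(x) - 0.108)*sin(x)/(0.9*cos(x)^2 - 0.08*cos(x) + 2.91)^2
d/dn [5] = 0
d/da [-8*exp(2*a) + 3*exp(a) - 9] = (3 - 16*exp(a))*exp(a)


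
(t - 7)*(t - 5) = t^2 - 12*t + 35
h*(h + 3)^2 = h^3 + 6*h^2 + 9*h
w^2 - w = w*(w - 1)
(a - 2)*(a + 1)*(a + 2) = a^3 + a^2 - 4*a - 4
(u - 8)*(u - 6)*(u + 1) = u^3 - 13*u^2 + 34*u + 48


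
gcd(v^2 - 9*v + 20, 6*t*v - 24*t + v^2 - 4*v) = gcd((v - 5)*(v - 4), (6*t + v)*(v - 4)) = v - 4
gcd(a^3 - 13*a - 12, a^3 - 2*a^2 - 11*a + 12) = a^2 - a - 12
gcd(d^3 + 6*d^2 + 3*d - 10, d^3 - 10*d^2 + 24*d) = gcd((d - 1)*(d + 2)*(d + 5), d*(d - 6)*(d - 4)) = 1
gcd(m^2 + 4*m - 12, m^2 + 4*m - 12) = m^2 + 4*m - 12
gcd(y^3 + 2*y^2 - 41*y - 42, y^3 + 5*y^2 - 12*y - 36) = 1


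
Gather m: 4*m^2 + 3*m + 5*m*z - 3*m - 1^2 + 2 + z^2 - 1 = 4*m^2 + 5*m*z + z^2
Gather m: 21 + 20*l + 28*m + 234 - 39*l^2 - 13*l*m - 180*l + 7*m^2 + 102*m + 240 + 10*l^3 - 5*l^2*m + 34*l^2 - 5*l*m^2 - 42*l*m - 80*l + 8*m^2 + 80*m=10*l^3 - 5*l^2 - 240*l + m^2*(15 - 5*l) + m*(-5*l^2 - 55*l + 210) + 495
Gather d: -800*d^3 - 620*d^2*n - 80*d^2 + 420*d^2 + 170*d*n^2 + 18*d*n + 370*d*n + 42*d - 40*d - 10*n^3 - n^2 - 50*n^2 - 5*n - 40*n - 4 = -800*d^3 + d^2*(340 - 620*n) + d*(170*n^2 + 388*n + 2) - 10*n^3 - 51*n^2 - 45*n - 4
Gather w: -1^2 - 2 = -3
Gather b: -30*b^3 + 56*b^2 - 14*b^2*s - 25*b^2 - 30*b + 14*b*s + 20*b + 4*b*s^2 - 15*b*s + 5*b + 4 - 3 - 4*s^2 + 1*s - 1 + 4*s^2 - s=-30*b^3 + b^2*(31 - 14*s) + b*(4*s^2 - s - 5)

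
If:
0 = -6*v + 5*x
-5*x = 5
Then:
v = -5/6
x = -1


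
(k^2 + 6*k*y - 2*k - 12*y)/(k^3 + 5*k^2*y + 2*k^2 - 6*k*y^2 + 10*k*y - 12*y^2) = (2 - k)/(-k^2 + k*y - 2*k + 2*y)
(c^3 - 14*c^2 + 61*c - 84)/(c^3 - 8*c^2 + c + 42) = (c - 4)/(c + 2)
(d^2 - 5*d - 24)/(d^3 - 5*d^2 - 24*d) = 1/d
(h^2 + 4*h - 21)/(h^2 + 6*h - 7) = (h - 3)/(h - 1)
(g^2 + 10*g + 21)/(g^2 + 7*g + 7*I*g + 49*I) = (g + 3)/(g + 7*I)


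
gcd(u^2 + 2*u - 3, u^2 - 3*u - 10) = 1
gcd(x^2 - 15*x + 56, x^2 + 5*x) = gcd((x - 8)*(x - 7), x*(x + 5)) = 1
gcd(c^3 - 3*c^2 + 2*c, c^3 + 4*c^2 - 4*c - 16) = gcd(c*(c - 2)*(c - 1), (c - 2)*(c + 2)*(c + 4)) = c - 2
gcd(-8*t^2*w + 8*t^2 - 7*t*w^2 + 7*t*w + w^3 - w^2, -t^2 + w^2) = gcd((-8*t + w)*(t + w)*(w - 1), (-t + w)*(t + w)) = t + w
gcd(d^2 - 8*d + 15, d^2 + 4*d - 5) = 1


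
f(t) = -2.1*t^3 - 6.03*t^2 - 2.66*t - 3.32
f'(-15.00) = -1239.26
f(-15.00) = 5767.33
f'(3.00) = -95.54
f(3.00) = -122.27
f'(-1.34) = 2.19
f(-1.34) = -5.53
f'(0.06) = -3.41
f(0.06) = -3.50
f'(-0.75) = 2.84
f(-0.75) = -3.83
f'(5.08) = -226.51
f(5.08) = -447.75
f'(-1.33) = 2.24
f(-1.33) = -5.51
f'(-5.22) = -111.37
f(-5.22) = 144.95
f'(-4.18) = -62.33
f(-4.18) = 55.81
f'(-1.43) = 1.70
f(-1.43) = -5.71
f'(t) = -6.3*t^2 - 12.06*t - 2.66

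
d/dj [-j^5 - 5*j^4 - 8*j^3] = j^2*(-5*j^2 - 20*j - 24)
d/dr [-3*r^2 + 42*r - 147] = 42 - 6*r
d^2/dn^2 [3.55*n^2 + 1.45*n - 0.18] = 7.10000000000000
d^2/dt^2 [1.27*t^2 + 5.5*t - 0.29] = 2.54000000000000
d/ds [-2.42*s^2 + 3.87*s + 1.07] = 3.87 - 4.84*s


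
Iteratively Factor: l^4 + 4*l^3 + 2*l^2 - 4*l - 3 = (l - 1)*(l^3 + 5*l^2 + 7*l + 3) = (l - 1)*(l + 1)*(l^2 + 4*l + 3) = (l - 1)*(l + 1)*(l + 3)*(l + 1)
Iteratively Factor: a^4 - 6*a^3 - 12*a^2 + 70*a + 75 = (a + 1)*(a^3 - 7*a^2 - 5*a + 75) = (a - 5)*(a + 1)*(a^2 - 2*a - 15) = (a - 5)^2*(a + 1)*(a + 3)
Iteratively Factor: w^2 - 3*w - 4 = (w - 4)*(w + 1)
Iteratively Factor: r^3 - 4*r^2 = (r)*(r^2 - 4*r) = r^2*(r - 4)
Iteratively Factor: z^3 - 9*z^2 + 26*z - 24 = (z - 3)*(z^2 - 6*z + 8) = (z - 3)*(z - 2)*(z - 4)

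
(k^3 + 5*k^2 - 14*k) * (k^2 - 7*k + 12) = k^5 - 2*k^4 - 37*k^3 + 158*k^2 - 168*k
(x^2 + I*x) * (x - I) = x^3 + x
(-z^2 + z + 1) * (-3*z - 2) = 3*z^3 - z^2 - 5*z - 2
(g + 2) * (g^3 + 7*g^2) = g^4 + 9*g^3 + 14*g^2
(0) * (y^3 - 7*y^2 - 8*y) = 0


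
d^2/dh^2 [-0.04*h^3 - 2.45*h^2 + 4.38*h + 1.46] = -0.24*h - 4.9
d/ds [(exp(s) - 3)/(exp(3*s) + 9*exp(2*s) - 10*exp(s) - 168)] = 2*(-exp(3*s) + 27*exp(s) - 99)*exp(s)/(exp(6*s) + 18*exp(5*s) + 61*exp(4*s) - 516*exp(3*s) - 2924*exp(2*s) + 3360*exp(s) + 28224)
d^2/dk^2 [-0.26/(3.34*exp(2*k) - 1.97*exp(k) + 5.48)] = ((3.4736*exp(k) - 0.5122)*(3.34*exp(2*k) - 1.97*exp(k) + 5.48) - 0.26*(6.68*exp(k) - 1.97)*(13.36*exp(k) - 3.94)*exp(k))*exp(k)/(3.34*exp(2*k) - 1.97*exp(k) + 5.48)^3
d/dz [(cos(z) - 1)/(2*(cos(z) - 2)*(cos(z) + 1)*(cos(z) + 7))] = (-21*cos(z) + 3*cos(2*z) + cos(3*z) + 49)*sin(z)/(4*(cos(z) - 2)^2*(cos(z) + 1)^2*(cos(z) + 7)^2)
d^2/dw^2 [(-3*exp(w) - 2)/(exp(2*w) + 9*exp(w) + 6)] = (-3*exp(3*w) + 19*exp(2*w) + 54*exp(w) + 48)*exp(2*w)/(exp(6*w) + 27*exp(5*w) + 261*exp(4*w) + 1053*exp(3*w) + 1566*exp(2*w) + 972*exp(w) + 216)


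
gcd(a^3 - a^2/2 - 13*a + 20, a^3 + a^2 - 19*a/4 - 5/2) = a - 2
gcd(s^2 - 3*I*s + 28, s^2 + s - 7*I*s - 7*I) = s - 7*I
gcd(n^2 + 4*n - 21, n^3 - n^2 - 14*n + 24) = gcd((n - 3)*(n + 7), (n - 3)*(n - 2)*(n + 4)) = n - 3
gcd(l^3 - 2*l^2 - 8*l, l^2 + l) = l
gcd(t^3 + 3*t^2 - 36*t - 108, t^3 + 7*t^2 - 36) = t^2 + 9*t + 18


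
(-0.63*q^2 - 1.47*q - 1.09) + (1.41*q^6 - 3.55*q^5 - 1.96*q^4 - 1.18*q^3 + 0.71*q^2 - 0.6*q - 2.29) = 1.41*q^6 - 3.55*q^5 - 1.96*q^4 - 1.18*q^3 + 0.08*q^2 - 2.07*q - 3.38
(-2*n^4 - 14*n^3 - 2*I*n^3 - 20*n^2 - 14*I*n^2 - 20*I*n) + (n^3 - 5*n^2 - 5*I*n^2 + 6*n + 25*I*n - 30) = -2*n^4 - 13*n^3 - 2*I*n^3 - 25*n^2 - 19*I*n^2 + 6*n + 5*I*n - 30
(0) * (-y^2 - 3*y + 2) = 0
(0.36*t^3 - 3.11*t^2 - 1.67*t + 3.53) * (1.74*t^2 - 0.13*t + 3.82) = 0.6264*t^5 - 5.4582*t^4 - 1.1263*t^3 - 5.5209*t^2 - 6.8383*t + 13.4846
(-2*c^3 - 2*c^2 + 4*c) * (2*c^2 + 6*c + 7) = -4*c^5 - 16*c^4 - 18*c^3 + 10*c^2 + 28*c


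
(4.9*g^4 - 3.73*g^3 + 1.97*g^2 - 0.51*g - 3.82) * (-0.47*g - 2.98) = -2.303*g^5 - 12.8489*g^4 + 10.1895*g^3 - 5.6309*g^2 + 3.3152*g + 11.3836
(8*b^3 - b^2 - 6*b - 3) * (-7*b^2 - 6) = -56*b^5 + 7*b^4 - 6*b^3 + 27*b^2 + 36*b + 18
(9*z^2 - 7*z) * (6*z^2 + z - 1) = 54*z^4 - 33*z^3 - 16*z^2 + 7*z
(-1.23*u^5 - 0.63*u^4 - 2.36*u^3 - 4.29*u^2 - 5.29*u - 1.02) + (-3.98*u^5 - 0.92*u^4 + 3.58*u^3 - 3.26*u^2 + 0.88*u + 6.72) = -5.21*u^5 - 1.55*u^4 + 1.22*u^3 - 7.55*u^2 - 4.41*u + 5.7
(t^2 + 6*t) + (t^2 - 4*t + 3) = 2*t^2 + 2*t + 3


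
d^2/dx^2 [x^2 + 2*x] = 2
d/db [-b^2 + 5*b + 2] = 5 - 2*b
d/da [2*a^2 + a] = 4*a + 1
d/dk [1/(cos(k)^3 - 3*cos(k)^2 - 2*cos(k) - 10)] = (3*cos(k)^2 - 6*cos(k) - 2)*sin(k)/(-cos(k)^3 + 3*cos(k)^2 + 2*cos(k) + 10)^2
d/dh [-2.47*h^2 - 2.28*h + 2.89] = -4.94*h - 2.28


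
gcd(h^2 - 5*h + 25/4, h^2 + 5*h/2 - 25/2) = h - 5/2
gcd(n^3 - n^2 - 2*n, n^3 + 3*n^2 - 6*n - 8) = n^2 - n - 2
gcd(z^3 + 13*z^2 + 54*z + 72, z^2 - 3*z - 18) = z + 3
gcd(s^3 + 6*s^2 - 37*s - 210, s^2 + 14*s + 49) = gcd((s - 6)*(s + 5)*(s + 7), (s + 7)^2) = s + 7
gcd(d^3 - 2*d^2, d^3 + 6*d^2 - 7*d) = d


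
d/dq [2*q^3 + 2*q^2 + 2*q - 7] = 6*q^2 + 4*q + 2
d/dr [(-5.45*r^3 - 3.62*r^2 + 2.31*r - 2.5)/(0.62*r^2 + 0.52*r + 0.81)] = (-3.379*r^4 - 5.668*r^3 - 16.5581*r^2 - 2.7644*r + 3.1711)/(0.3844*r^4 + 0.6448*r^3 + 1.2748*r^2 + 0.8424*r + 0.6561)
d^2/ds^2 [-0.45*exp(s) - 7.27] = -0.45*exp(s)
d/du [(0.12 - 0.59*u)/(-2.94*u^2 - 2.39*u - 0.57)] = (-1.7346*u^2 + 0.7056*u + 0.6231)/(8.6436*u^4 + 14.0532*u^3 + 9.0637*u^2 + 2.7246*u + 0.3249)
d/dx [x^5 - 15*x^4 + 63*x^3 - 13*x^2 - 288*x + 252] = 5*x^4 - 60*x^3 + 189*x^2 - 26*x - 288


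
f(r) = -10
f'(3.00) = 0.00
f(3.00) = -10.00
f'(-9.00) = 0.00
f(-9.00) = -10.00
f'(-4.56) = 0.00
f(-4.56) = -10.00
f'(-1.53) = 0.00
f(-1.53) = -10.00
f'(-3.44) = 0.00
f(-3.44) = -10.00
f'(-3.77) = 0.00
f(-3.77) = -10.00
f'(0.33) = 0.00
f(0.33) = -10.00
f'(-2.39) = 0.00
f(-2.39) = -10.00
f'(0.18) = 0.00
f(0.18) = -10.00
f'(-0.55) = 0.00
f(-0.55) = -10.00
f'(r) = 0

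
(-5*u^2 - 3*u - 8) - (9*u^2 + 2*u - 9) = -14*u^2 - 5*u + 1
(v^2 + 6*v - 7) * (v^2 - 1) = v^4 + 6*v^3 - 8*v^2 - 6*v + 7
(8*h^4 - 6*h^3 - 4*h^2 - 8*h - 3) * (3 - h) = -8*h^5 + 30*h^4 - 14*h^3 - 4*h^2 - 21*h - 9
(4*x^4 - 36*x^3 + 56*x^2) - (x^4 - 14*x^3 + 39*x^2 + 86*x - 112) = 3*x^4 - 22*x^3 + 17*x^2 - 86*x + 112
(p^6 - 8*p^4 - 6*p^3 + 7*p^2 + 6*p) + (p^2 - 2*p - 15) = p^6 - 8*p^4 - 6*p^3 + 8*p^2 + 4*p - 15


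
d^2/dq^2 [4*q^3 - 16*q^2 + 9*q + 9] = 24*q - 32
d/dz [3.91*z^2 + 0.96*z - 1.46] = 7.82*z + 0.96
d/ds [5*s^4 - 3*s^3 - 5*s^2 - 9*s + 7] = 20*s^3 - 9*s^2 - 10*s - 9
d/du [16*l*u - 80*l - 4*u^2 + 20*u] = 16*l - 8*u + 20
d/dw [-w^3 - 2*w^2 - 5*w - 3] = -3*w^2 - 4*w - 5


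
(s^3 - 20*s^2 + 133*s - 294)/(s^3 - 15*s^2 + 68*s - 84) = (s - 7)/(s - 2)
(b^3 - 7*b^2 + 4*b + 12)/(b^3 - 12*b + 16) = (b^2 - 5*b - 6)/(b^2 + 2*b - 8)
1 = 1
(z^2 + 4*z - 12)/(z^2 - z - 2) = (z + 6)/(z + 1)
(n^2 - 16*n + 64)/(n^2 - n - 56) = (n - 8)/(n + 7)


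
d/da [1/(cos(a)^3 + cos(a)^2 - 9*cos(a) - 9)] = (3*cos(a)^2 + 2*cos(a) - 9)*sin(a)/(cos(a)^3 + cos(a)^2 - 9*cos(a) - 9)^2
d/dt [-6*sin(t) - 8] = -6*cos(t)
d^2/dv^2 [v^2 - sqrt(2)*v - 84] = 2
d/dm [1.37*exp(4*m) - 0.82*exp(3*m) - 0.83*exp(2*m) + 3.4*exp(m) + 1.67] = (5.48*exp(3*m) - 2.46*exp(2*m) - 1.66*exp(m) + 3.4)*exp(m)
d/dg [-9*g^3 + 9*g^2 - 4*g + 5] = -27*g^2 + 18*g - 4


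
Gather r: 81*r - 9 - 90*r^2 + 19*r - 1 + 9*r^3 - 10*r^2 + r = 9*r^3 - 100*r^2 + 101*r - 10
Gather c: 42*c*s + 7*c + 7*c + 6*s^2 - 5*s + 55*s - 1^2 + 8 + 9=c*(42*s + 14) + 6*s^2 + 50*s + 16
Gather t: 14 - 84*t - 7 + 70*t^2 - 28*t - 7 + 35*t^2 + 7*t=105*t^2 - 105*t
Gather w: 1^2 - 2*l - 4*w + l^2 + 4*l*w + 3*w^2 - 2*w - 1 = l^2 - 2*l + 3*w^2 + w*(4*l - 6)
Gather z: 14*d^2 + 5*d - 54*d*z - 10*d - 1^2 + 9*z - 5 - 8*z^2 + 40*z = 14*d^2 - 5*d - 8*z^2 + z*(49 - 54*d) - 6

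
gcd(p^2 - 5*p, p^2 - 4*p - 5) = p - 5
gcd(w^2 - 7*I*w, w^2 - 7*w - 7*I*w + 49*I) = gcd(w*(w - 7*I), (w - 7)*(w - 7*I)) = w - 7*I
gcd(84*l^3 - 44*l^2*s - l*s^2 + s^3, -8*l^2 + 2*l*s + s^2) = -2*l + s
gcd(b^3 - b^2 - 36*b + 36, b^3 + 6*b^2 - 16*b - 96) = b + 6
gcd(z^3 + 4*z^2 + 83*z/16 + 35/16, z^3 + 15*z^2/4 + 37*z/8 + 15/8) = z^2 + 9*z/4 + 5/4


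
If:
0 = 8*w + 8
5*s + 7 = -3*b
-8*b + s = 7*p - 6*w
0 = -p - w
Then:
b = -72/43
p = 1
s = -17/43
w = -1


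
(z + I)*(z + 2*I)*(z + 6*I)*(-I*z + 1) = -I*z^4 + 10*z^3 + 29*I*z^2 - 32*z - 12*I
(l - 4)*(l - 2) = l^2 - 6*l + 8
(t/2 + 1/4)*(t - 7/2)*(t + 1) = t^3/2 - t^2 - 19*t/8 - 7/8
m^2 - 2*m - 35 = (m - 7)*(m + 5)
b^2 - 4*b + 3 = (b - 3)*(b - 1)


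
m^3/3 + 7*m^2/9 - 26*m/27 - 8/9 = (m/3 + 1)*(m - 4/3)*(m + 2/3)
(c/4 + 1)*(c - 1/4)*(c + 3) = c^3/4 + 27*c^2/16 + 41*c/16 - 3/4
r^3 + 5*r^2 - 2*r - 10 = (r + 5)*(r - sqrt(2))*(r + sqrt(2))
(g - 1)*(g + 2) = g^2 + g - 2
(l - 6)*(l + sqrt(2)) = l^2 - 6*l + sqrt(2)*l - 6*sqrt(2)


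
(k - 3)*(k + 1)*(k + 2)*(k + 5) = k^4 + 5*k^3 - 7*k^2 - 41*k - 30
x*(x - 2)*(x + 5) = x^3 + 3*x^2 - 10*x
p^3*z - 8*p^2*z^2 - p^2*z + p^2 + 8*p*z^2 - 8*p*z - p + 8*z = (p - 1)*(p - 8*z)*(p*z + 1)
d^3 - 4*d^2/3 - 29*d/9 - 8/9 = (d - 8/3)*(d + 1/3)*(d + 1)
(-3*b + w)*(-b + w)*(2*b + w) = 6*b^3 - 5*b^2*w - 2*b*w^2 + w^3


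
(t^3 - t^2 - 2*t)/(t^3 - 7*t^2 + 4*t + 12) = t/(t - 6)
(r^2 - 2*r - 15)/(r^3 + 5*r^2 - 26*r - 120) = (r + 3)/(r^2 + 10*r + 24)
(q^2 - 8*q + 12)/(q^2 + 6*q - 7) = (q^2 - 8*q + 12)/(q^2 + 6*q - 7)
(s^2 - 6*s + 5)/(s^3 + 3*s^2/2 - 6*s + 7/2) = 2*(s - 5)/(2*s^2 + 5*s - 7)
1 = 1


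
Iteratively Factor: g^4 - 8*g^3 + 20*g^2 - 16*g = (g - 4)*(g^3 - 4*g^2 + 4*g) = (g - 4)*(g - 2)*(g^2 - 2*g) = g*(g - 4)*(g - 2)*(g - 2)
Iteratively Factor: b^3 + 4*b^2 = (b)*(b^2 + 4*b) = b^2*(b + 4)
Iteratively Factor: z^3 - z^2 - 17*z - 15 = (z - 5)*(z^2 + 4*z + 3) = (z - 5)*(z + 3)*(z + 1)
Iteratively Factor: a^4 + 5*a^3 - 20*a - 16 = (a + 2)*(a^3 + 3*a^2 - 6*a - 8) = (a - 2)*(a + 2)*(a^2 + 5*a + 4) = (a - 2)*(a + 1)*(a + 2)*(a + 4)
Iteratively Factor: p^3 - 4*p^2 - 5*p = (p + 1)*(p^2 - 5*p) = p*(p + 1)*(p - 5)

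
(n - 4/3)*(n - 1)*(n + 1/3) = n^3 - 2*n^2 + 5*n/9 + 4/9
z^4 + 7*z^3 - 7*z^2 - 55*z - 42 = (z - 3)*(z + 1)*(z + 2)*(z + 7)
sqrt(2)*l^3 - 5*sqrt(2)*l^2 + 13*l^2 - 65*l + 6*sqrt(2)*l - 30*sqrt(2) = (l - 5)*(l + 6*sqrt(2))*(sqrt(2)*l + 1)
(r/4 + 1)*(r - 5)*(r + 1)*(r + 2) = r^4/4 + r^3/2 - 21*r^2/4 - 31*r/2 - 10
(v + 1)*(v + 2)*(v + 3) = v^3 + 6*v^2 + 11*v + 6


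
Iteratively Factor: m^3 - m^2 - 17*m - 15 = (m - 5)*(m^2 + 4*m + 3) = (m - 5)*(m + 3)*(m + 1)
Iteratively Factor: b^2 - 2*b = (b - 2)*(b)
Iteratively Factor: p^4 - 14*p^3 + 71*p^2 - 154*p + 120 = (p - 3)*(p^3 - 11*p^2 + 38*p - 40) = (p - 4)*(p - 3)*(p^2 - 7*p + 10) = (p - 5)*(p - 4)*(p - 3)*(p - 2)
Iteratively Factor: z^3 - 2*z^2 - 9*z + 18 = (z - 2)*(z^2 - 9) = (z - 2)*(z + 3)*(z - 3)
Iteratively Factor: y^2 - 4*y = (y - 4)*(y)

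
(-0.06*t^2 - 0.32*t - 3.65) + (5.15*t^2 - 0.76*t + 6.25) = 5.09*t^2 - 1.08*t + 2.6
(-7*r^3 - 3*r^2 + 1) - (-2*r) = -7*r^3 - 3*r^2 + 2*r + 1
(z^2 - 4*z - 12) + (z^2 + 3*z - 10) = 2*z^2 - z - 22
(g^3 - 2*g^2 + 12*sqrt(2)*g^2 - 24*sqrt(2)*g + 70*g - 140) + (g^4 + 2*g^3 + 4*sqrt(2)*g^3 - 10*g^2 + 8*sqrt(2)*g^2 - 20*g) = g^4 + 3*g^3 + 4*sqrt(2)*g^3 - 12*g^2 + 20*sqrt(2)*g^2 - 24*sqrt(2)*g + 50*g - 140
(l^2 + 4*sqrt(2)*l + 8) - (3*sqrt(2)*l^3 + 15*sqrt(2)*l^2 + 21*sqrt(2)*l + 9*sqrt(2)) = -3*sqrt(2)*l^3 - 15*sqrt(2)*l^2 + l^2 - 17*sqrt(2)*l - 9*sqrt(2) + 8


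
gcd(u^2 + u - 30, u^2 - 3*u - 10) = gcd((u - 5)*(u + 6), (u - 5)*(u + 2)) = u - 5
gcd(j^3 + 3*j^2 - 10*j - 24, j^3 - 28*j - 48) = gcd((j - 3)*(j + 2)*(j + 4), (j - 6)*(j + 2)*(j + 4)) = j^2 + 6*j + 8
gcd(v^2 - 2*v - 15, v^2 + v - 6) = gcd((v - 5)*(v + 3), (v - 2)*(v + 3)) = v + 3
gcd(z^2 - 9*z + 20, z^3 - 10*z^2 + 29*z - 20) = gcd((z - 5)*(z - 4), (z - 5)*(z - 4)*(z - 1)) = z^2 - 9*z + 20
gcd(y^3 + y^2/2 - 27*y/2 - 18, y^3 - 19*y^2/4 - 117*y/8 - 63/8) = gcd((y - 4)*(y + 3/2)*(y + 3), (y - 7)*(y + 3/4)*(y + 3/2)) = y + 3/2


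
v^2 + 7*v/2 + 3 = (v + 3/2)*(v + 2)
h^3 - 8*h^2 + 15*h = h*(h - 5)*(h - 3)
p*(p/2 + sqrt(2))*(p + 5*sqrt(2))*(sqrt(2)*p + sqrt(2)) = sqrt(2)*p^4/2 + sqrt(2)*p^3/2 + 7*p^3 + 7*p^2 + 10*sqrt(2)*p^2 + 10*sqrt(2)*p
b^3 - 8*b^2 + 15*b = b*(b - 5)*(b - 3)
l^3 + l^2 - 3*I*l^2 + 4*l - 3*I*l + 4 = (l + 1)*(l - 4*I)*(l + I)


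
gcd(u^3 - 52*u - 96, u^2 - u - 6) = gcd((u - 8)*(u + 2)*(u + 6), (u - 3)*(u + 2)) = u + 2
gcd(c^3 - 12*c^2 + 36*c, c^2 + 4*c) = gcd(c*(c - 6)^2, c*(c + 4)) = c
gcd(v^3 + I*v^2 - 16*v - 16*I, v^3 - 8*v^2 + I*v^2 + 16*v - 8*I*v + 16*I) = v^2 + v*(-4 + I) - 4*I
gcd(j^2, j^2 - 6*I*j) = j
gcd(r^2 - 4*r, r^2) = r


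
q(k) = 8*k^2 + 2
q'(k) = 16*k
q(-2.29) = 43.95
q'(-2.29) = -36.64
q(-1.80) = 27.92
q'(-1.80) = -28.80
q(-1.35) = 16.58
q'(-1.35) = -21.60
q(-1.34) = 16.36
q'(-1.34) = -21.44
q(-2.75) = 62.50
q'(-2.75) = -44.00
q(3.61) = 106.26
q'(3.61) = 57.76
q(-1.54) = 20.97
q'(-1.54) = -24.64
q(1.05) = 10.82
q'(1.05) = 16.80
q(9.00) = 650.00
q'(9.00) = 144.00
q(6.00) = 290.00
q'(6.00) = 96.00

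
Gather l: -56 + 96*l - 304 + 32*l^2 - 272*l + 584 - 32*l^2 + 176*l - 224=0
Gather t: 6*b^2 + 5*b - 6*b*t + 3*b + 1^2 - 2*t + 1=6*b^2 + 8*b + t*(-6*b - 2) + 2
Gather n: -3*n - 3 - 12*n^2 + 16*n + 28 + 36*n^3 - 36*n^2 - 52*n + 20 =36*n^3 - 48*n^2 - 39*n + 45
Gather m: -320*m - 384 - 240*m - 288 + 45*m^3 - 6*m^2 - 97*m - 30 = 45*m^3 - 6*m^2 - 657*m - 702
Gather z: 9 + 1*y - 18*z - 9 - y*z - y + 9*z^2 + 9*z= 9*z^2 + z*(-y - 9)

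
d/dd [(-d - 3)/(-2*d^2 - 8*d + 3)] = (2*d^2 + 8*d - 4*(d + 2)*(d + 3) - 3)/(2*d^2 + 8*d - 3)^2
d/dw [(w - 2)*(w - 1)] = 2*w - 3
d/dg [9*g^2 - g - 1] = 18*g - 1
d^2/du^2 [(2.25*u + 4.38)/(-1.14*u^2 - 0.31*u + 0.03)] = (-(2.25*u + 4.38)*(2.28*u + 0.31)*(4.56*u + 0.62) + (15.39*u + 11.3814)*(1.14*u^2 + 0.31*u - 0.03))/(1.14*u^2 + 0.31*u - 0.03)^3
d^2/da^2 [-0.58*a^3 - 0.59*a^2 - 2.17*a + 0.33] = -3.48*a - 1.18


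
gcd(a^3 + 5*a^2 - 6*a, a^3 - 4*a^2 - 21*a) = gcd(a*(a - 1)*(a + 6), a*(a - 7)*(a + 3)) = a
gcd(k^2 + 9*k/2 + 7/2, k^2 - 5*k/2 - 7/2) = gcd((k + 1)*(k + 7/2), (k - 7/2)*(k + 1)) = k + 1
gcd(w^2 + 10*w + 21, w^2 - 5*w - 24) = w + 3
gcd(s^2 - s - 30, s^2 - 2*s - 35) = s + 5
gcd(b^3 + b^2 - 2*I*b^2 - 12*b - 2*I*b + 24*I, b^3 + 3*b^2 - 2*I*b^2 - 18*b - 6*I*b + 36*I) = b^2 + b*(-3 - 2*I) + 6*I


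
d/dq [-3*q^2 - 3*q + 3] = -6*q - 3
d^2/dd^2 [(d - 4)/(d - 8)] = 8/(d - 8)^3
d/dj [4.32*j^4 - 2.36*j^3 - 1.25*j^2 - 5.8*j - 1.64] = 17.28*j^3 - 7.08*j^2 - 2.5*j - 5.8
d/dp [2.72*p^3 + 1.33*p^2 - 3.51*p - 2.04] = 8.16*p^2 + 2.66*p - 3.51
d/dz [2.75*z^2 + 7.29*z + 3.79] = 5.5*z + 7.29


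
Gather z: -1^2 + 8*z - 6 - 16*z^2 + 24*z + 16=-16*z^2 + 32*z + 9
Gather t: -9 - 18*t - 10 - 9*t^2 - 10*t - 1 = -9*t^2 - 28*t - 20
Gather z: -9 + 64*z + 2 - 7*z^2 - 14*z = -7*z^2 + 50*z - 7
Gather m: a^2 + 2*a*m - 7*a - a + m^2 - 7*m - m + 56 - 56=a^2 - 8*a + m^2 + m*(2*a - 8)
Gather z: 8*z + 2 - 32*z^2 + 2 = -32*z^2 + 8*z + 4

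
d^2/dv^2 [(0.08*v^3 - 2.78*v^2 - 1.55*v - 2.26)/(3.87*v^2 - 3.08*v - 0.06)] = (3.5527136788005e-15*v^5 - 5.6843418860808e-14*v^4 - 111.14639*v^3 - 206.871156*v^2 + 159.472044*v - 43.375208)/(57.960603*v^6 - 138.386556*v^5 + 107.441262*v^4 - 24.927056*v^3 - 1.665756*v^2 - 0.033264*v - 0.000216)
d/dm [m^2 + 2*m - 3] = 2*m + 2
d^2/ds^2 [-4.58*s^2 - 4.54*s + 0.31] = -9.16000000000000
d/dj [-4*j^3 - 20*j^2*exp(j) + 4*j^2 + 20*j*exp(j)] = -20*j^2*exp(j) - 12*j^2 - 20*j*exp(j) + 8*j + 20*exp(j)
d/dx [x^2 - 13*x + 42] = 2*x - 13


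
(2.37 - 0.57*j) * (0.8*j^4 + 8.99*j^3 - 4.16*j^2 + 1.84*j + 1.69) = -0.456*j^5 - 3.2283*j^4 + 23.6775*j^3 - 10.908*j^2 + 3.3975*j + 4.0053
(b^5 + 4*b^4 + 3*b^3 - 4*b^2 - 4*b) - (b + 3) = b^5 + 4*b^4 + 3*b^3 - 4*b^2 - 5*b - 3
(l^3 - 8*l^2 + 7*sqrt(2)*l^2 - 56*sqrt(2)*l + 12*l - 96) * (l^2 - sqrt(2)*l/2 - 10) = l^5 - 8*l^4 + 13*sqrt(2)*l^4/2 - 52*sqrt(2)*l^3 - 5*l^3 - 76*sqrt(2)*l^2 + 40*l^2 - 120*l + 608*sqrt(2)*l + 960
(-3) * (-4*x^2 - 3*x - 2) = 12*x^2 + 9*x + 6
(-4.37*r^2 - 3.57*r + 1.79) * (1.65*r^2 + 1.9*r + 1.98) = -7.2105*r^4 - 14.1935*r^3 - 12.4821*r^2 - 3.6676*r + 3.5442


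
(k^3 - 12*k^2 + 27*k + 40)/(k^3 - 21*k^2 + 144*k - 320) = (k + 1)/(k - 8)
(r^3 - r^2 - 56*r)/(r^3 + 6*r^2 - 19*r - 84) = r*(r - 8)/(r^2 - r - 12)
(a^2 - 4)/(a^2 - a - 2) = (a + 2)/(a + 1)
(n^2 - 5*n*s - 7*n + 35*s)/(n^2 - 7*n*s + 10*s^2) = (7 - n)/(-n + 2*s)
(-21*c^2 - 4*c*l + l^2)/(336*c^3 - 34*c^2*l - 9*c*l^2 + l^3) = (-3*c - l)/(48*c^2 + 2*c*l - l^2)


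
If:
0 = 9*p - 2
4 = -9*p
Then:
No Solution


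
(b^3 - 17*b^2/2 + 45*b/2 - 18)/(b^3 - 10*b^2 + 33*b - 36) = (b - 3/2)/(b - 3)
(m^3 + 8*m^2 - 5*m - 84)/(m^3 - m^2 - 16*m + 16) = (m^2 + 4*m - 21)/(m^2 - 5*m + 4)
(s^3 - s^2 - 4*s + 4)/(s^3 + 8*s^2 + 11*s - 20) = (s^2 - 4)/(s^2 + 9*s + 20)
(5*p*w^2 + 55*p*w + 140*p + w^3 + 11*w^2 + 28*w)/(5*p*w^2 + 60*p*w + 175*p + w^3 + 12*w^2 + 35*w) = (w + 4)/(w + 5)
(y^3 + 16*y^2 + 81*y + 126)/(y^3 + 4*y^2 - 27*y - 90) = (y + 7)/(y - 5)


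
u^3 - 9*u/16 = u*(u - 3/4)*(u + 3/4)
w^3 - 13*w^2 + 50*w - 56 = (w - 7)*(w - 4)*(w - 2)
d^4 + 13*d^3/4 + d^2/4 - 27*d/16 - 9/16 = (d - 3/4)*(d + 1/2)^2*(d + 3)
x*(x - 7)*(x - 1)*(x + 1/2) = x^4 - 15*x^3/2 + 3*x^2 + 7*x/2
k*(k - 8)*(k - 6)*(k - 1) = k^4 - 15*k^3 + 62*k^2 - 48*k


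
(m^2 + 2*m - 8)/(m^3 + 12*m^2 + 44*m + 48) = (m - 2)/(m^2 + 8*m + 12)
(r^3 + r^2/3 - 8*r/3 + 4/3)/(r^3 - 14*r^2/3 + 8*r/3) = (r^2 + r - 2)/(r*(r - 4))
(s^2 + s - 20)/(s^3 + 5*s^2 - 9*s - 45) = (s - 4)/(s^2 - 9)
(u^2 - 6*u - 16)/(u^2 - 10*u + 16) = (u + 2)/(u - 2)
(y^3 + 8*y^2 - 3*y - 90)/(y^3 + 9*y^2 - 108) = (y + 5)/(y + 6)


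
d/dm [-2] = 0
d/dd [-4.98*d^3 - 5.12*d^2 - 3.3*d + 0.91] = -14.94*d^2 - 10.24*d - 3.3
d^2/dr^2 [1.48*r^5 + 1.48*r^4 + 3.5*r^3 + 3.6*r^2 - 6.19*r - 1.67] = 29.6*r^3 + 17.76*r^2 + 21.0*r + 7.2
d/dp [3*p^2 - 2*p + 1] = 6*p - 2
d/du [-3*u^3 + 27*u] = 27 - 9*u^2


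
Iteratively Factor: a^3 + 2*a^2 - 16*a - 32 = (a - 4)*(a^2 + 6*a + 8) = (a - 4)*(a + 4)*(a + 2)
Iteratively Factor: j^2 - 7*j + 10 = (j - 2)*(j - 5)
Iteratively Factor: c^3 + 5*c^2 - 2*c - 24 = (c + 4)*(c^2 + c - 6) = (c + 3)*(c + 4)*(c - 2)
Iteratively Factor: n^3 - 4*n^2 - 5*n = (n)*(n^2 - 4*n - 5) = n*(n - 5)*(n + 1)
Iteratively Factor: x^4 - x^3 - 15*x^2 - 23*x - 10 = (x + 1)*(x^3 - 2*x^2 - 13*x - 10) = (x + 1)^2*(x^2 - 3*x - 10) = (x + 1)^2*(x + 2)*(x - 5)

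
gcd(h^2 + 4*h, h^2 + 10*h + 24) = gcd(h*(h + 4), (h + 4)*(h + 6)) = h + 4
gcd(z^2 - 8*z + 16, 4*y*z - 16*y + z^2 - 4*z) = z - 4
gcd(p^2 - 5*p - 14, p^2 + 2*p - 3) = 1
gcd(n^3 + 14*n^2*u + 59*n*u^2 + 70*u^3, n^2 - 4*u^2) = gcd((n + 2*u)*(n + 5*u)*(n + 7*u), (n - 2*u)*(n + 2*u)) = n + 2*u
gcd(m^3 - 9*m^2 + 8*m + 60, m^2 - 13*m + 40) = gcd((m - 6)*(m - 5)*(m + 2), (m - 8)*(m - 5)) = m - 5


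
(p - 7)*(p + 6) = p^2 - p - 42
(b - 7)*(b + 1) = b^2 - 6*b - 7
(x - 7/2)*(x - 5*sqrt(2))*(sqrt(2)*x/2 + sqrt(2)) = sqrt(2)*x^3/2 - 5*x^2 - 3*sqrt(2)*x^2/4 - 7*sqrt(2)*x/2 + 15*x/2 + 35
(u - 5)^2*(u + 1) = u^3 - 9*u^2 + 15*u + 25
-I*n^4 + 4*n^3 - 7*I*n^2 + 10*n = n*(n - 2*I)*(n + 5*I)*(-I*n + 1)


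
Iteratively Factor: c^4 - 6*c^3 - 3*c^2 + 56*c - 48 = (c - 4)*(c^3 - 2*c^2 - 11*c + 12) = (c - 4)*(c - 1)*(c^2 - c - 12) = (c - 4)*(c - 1)*(c + 3)*(c - 4)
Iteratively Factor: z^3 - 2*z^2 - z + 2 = (z - 2)*(z^2 - 1) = (z - 2)*(z + 1)*(z - 1)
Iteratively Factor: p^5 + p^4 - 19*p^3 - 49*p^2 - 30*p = (p)*(p^4 + p^3 - 19*p^2 - 49*p - 30) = p*(p + 1)*(p^3 - 19*p - 30) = p*(p - 5)*(p + 1)*(p^2 + 5*p + 6) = p*(p - 5)*(p + 1)*(p + 2)*(p + 3)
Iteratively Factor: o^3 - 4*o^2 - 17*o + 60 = (o + 4)*(o^2 - 8*o + 15) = (o - 5)*(o + 4)*(o - 3)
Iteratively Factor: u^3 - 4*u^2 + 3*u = (u - 3)*(u^2 - u) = u*(u - 3)*(u - 1)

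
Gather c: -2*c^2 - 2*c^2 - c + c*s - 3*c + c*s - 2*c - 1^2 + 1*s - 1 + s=-4*c^2 + c*(2*s - 6) + 2*s - 2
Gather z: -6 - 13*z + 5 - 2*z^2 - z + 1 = -2*z^2 - 14*z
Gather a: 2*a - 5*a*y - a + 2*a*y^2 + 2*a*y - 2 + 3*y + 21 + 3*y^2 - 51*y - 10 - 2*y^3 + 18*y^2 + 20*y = a*(2*y^2 - 3*y + 1) - 2*y^3 + 21*y^2 - 28*y + 9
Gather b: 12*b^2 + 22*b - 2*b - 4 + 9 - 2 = 12*b^2 + 20*b + 3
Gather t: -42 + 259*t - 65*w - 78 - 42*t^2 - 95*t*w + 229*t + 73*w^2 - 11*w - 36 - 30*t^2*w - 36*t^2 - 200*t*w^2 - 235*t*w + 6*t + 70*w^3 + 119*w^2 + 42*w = t^2*(-30*w - 78) + t*(-200*w^2 - 330*w + 494) + 70*w^3 + 192*w^2 - 34*w - 156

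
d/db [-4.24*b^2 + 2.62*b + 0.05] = 2.62 - 8.48*b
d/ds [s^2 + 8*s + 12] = 2*s + 8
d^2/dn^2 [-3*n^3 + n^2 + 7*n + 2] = 2 - 18*n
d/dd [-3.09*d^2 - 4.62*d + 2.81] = -6.18*d - 4.62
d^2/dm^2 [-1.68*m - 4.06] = 0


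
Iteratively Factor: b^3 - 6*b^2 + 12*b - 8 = (b - 2)*(b^2 - 4*b + 4) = (b - 2)^2*(b - 2)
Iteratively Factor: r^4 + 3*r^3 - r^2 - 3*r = (r + 3)*(r^3 - r) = (r - 1)*(r + 3)*(r^2 + r) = r*(r - 1)*(r + 3)*(r + 1)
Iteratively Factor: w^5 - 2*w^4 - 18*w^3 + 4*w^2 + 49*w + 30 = (w + 1)*(w^4 - 3*w^3 - 15*w^2 + 19*w + 30) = (w - 2)*(w + 1)*(w^3 - w^2 - 17*w - 15) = (w - 2)*(w + 1)^2*(w^2 - 2*w - 15) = (w - 5)*(w - 2)*(w + 1)^2*(w + 3)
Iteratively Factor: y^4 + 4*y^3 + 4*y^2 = (y)*(y^3 + 4*y^2 + 4*y) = y^2*(y^2 + 4*y + 4) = y^2*(y + 2)*(y + 2)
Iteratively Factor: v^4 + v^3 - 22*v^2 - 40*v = (v + 4)*(v^3 - 3*v^2 - 10*v) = (v - 5)*(v + 4)*(v^2 + 2*v) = (v - 5)*(v + 2)*(v + 4)*(v)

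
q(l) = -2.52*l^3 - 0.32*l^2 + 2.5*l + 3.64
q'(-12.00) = -1078.46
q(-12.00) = 4282.12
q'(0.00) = 2.50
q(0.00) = 3.64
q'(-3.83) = -105.95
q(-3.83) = 130.95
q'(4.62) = -161.82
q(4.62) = -240.14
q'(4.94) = -185.15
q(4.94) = -295.61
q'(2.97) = -66.09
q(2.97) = -57.78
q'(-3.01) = -64.07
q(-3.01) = 61.94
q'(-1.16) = -6.93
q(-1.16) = 4.24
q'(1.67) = -19.65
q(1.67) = -4.81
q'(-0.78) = -1.60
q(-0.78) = 2.69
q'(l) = -7.56*l^2 - 0.64*l + 2.5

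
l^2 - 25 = (l - 5)*(l + 5)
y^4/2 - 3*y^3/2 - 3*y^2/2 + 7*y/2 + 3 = (y/2 + 1/2)*(y - 3)*(y - 2)*(y + 1)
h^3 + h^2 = h^2*(h + 1)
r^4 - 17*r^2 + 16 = (r - 4)*(r - 1)*(r + 1)*(r + 4)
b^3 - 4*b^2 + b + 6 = (b - 3)*(b - 2)*(b + 1)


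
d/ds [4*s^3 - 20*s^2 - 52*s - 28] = 12*s^2 - 40*s - 52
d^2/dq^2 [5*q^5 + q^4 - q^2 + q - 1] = 100*q^3 + 12*q^2 - 2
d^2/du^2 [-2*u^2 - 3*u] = -4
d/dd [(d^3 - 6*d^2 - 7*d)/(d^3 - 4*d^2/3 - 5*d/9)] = 18*(21*d^2 + 58*d - 27)/(81*d^4 - 216*d^3 + 54*d^2 + 120*d + 25)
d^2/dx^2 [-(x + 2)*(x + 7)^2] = -6*x - 32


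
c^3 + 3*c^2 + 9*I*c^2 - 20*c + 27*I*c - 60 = (c + 3)*(c + 4*I)*(c + 5*I)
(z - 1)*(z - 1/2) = z^2 - 3*z/2 + 1/2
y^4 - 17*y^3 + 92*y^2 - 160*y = y*(y - 8)*(y - 5)*(y - 4)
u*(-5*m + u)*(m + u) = -5*m^2*u - 4*m*u^2 + u^3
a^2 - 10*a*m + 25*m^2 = (a - 5*m)^2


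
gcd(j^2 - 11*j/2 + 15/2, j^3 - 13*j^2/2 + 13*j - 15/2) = j^2 - 11*j/2 + 15/2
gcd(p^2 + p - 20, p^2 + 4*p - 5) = p + 5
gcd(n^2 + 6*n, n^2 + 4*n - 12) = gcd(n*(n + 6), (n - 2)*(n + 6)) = n + 6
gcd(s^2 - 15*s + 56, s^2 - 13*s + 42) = s - 7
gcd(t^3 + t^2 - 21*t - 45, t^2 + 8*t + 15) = t + 3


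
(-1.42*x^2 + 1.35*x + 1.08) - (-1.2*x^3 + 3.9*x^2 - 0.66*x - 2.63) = 1.2*x^3 - 5.32*x^2 + 2.01*x + 3.71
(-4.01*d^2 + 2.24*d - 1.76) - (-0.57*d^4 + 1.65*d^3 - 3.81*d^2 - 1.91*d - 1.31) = 0.57*d^4 - 1.65*d^3 - 0.2*d^2 + 4.15*d - 0.45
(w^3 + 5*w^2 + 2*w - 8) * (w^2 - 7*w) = w^5 - 2*w^4 - 33*w^3 - 22*w^2 + 56*w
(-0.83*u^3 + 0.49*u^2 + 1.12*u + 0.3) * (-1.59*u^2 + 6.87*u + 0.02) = 1.3197*u^5 - 6.4812*u^4 + 1.5689*u^3 + 7.2272*u^2 + 2.0834*u + 0.006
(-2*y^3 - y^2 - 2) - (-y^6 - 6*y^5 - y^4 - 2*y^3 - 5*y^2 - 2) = y^6 + 6*y^5 + y^4 + 4*y^2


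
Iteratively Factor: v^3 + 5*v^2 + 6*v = (v + 2)*(v^2 + 3*v) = (v + 2)*(v + 3)*(v)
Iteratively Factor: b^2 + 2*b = (b)*(b + 2)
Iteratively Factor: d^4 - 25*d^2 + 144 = (d - 4)*(d^3 + 4*d^2 - 9*d - 36) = (d - 4)*(d - 3)*(d^2 + 7*d + 12) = (d - 4)*(d - 3)*(d + 3)*(d + 4)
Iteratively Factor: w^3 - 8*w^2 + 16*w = (w - 4)*(w^2 - 4*w) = w*(w - 4)*(w - 4)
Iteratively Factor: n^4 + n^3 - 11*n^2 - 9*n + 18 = (n + 2)*(n^3 - n^2 - 9*n + 9) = (n - 3)*(n + 2)*(n^2 + 2*n - 3) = (n - 3)*(n + 2)*(n + 3)*(n - 1)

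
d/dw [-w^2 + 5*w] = 5 - 2*w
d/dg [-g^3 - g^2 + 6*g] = -3*g^2 - 2*g + 6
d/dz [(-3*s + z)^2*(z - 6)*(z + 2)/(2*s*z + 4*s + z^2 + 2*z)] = 2*(9*s^3 - 12*s^2*z + 63*s^2 - 12*s*z + z^3 - 3*z^2)/(4*s^2 + 4*s*z + z^2)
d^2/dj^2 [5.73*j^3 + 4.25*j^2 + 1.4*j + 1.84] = 34.38*j + 8.5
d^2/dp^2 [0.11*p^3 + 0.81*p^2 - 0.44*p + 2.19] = 0.66*p + 1.62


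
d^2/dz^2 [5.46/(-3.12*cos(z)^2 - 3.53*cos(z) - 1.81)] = (212.599296*(1 - cos(z)^2)^2 + 180.402768*cos(z)^3 + 51.001314*cos(z)^2 - 395.691114*cos(z) - 287.0049)/(3.12*cos(z)^2 + 3.53*cos(z) + 1.81)^3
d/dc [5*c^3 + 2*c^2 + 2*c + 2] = 15*c^2 + 4*c + 2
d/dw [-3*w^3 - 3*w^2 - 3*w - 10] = -9*w^2 - 6*w - 3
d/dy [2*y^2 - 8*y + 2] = 4*y - 8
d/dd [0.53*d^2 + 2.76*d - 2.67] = 1.06*d + 2.76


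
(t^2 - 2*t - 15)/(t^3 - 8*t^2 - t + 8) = (t^2 - 2*t - 15)/(t^3 - 8*t^2 - t + 8)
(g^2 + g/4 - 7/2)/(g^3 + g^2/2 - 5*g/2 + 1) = (4*g - 7)/(2*(2*g^2 - 3*g + 1))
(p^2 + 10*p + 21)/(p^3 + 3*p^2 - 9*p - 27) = (p + 7)/(p^2 - 9)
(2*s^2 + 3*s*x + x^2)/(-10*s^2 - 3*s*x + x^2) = (s + x)/(-5*s + x)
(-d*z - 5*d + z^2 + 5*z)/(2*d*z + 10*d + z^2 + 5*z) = (-d + z)/(2*d + z)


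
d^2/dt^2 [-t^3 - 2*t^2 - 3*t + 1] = -6*t - 4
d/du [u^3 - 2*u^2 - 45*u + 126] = 3*u^2 - 4*u - 45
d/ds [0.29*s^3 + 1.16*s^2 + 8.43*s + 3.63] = 0.87*s^2 + 2.32*s + 8.43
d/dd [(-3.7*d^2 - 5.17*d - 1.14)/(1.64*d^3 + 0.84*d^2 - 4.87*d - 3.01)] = (6.068*d^4 + 16.9576*d^3 + 27.9706*d^2 + 24.1892*d + 10.0099)/(2.6896*d^6 + 2.7552*d^5 - 15.268*d^4 - 18.0544*d^3 + 18.6601*d^2 + 29.3174*d + 9.0601)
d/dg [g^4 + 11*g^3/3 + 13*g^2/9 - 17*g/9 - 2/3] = 4*g^3 + 11*g^2 + 26*g/9 - 17/9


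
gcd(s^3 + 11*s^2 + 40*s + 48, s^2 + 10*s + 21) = s + 3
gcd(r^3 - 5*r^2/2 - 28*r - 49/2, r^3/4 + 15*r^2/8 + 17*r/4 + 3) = 1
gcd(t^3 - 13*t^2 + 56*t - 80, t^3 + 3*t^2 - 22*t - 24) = t - 4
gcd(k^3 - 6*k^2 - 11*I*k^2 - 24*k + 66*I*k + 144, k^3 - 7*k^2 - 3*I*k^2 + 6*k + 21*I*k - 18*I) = k^2 + k*(-6 - 3*I) + 18*I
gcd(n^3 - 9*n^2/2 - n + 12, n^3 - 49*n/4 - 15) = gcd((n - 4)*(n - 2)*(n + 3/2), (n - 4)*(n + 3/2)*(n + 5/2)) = n^2 - 5*n/2 - 6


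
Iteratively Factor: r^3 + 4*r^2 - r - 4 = (r + 1)*(r^2 + 3*r - 4) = (r - 1)*(r + 1)*(r + 4)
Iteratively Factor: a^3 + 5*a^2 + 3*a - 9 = (a + 3)*(a^2 + 2*a - 3) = (a - 1)*(a + 3)*(a + 3)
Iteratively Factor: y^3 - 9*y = (y + 3)*(y^2 - 3*y) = y*(y + 3)*(y - 3)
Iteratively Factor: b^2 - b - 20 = (b + 4)*(b - 5)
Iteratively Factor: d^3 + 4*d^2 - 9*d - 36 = (d + 4)*(d^2 - 9) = (d + 3)*(d + 4)*(d - 3)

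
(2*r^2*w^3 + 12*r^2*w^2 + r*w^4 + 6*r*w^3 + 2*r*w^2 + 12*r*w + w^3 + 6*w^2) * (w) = 2*r^2*w^4 + 12*r^2*w^3 + r*w^5 + 6*r*w^4 + 2*r*w^3 + 12*r*w^2 + w^4 + 6*w^3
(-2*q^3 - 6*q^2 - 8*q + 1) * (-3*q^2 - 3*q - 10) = 6*q^5 + 24*q^4 + 62*q^3 + 81*q^2 + 77*q - 10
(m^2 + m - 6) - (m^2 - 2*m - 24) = 3*m + 18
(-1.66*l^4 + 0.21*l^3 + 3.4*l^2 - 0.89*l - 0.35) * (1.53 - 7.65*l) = 12.699*l^5 - 4.1463*l^4 - 25.6887*l^3 + 12.0105*l^2 + 1.3158*l - 0.5355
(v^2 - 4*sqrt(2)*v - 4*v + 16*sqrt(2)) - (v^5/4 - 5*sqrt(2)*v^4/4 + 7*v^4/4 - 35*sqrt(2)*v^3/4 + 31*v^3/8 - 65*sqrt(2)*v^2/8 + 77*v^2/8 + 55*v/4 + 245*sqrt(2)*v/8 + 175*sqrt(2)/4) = -v^5/4 - 7*v^4/4 + 5*sqrt(2)*v^4/4 - 31*v^3/8 + 35*sqrt(2)*v^3/4 - 69*v^2/8 + 65*sqrt(2)*v^2/8 - 277*sqrt(2)*v/8 - 71*v/4 - 111*sqrt(2)/4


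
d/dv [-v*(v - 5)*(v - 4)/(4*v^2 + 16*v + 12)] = (-v^4 - 8*v^3 + 47*v^2 + 54*v - 60)/(4*(v^4 + 8*v^3 + 22*v^2 + 24*v + 9))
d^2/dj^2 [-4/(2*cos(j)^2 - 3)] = 16*(4*sin(j)^4 - 8*sin(j)^2 + 1)/(cos(2*j) - 2)^3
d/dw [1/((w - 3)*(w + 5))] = 2*(-w - 1)/(w^4 + 4*w^3 - 26*w^2 - 60*w + 225)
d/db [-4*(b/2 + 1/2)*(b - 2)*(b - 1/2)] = -6*b^2 + 6*b + 3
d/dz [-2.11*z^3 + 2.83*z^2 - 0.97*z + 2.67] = -6.33*z^2 + 5.66*z - 0.97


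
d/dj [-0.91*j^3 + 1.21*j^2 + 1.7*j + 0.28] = -2.73*j^2 + 2.42*j + 1.7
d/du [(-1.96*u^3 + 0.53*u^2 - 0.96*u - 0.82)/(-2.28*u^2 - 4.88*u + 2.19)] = (4.4688*u^4 + 19.1296*u^3 - 17.6524*u^2 - 1.4178*u - 6.104)/(5.1984*u^4 + 22.2528*u^3 + 13.828*u^2 - 21.3744*u + 4.7961)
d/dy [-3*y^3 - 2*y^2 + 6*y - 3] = -9*y^2 - 4*y + 6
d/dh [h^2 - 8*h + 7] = 2*h - 8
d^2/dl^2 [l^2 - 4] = 2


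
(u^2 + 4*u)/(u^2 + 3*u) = (u + 4)/(u + 3)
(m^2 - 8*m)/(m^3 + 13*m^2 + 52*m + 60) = m*(m - 8)/(m^3 + 13*m^2 + 52*m + 60)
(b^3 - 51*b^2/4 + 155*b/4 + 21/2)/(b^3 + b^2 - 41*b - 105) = (4*b^2 - 23*b - 6)/(4*(b^2 + 8*b + 15))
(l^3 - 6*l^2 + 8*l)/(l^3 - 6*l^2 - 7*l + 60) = l*(l - 2)/(l^2 - 2*l - 15)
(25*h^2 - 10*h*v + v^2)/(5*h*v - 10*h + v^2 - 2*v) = (25*h^2 - 10*h*v + v^2)/(5*h*v - 10*h + v^2 - 2*v)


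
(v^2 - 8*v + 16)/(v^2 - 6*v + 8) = (v - 4)/(v - 2)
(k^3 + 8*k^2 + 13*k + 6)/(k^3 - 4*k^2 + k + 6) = (k^2 + 7*k + 6)/(k^2 - 5*k + 6)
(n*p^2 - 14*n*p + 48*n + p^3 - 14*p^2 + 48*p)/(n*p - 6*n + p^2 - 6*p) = p - 8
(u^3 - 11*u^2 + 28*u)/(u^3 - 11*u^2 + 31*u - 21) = u*(u - 4)/(u^2 - 4*u + 3)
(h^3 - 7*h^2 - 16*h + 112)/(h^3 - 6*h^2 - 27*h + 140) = (h + 4)/(h + 5)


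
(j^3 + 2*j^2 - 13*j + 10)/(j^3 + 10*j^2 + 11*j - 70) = (j - 1)/(j + 7)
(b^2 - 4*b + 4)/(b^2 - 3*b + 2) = (b - 2)/(b - 1)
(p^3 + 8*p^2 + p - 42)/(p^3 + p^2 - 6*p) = (p + 7)/p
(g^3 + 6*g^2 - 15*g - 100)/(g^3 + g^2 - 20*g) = (g + 5)/g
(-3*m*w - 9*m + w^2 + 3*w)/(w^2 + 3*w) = (-3*m + w)/w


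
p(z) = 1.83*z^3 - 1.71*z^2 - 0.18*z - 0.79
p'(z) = 5.49*z^2 - 3.42*z - 0.18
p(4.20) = 103.87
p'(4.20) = 82.30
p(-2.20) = -28.16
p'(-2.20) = 33.92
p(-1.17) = -5.85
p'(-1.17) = 11.34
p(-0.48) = -1.30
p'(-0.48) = 2.73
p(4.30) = 112.32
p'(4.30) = 86.62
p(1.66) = 2.57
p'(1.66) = 9.27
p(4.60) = 140.32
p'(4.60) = 100.26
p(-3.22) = -79.04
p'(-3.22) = 67.75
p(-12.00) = -3407.11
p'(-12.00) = 831.42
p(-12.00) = -3407.11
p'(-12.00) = 831.42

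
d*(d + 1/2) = d^2 + d/2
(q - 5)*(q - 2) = q^2 - 7*q + 10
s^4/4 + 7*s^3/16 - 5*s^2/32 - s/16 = s*(s/4 + 1/2)*(s - 1/2)*(s + 1/4)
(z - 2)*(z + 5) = z^2 + 3*z - 10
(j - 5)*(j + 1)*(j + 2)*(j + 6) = j^4 + 4*j^3 - 25*j^2 - 88*j - 60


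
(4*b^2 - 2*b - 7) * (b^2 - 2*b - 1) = 4*b^4 - 10*b^3 - 7*b^2 + 16*b + 7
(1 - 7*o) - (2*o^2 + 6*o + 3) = -2*o^2 - 13*o - 2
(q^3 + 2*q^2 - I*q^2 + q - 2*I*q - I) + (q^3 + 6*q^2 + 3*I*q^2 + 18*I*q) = 2*q^3 + 8*q^2 + 2*I*q^2 + q + 16*I*q - I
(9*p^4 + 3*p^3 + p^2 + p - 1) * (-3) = -27*p^4 - 9*p^3 - 3*p^2 - 3*p + 3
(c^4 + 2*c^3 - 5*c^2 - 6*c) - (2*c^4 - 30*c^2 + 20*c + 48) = -c^4 + 2*c^3 + 25*c^2 - 26*c - 48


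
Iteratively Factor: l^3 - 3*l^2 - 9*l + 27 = (l - 3)*(l^2 - 9) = (l - 3)*(l + 3)*(l - 3)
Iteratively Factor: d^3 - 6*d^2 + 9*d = (d - 3)*(d^2 - 3*d) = (d - 3)^2*(d)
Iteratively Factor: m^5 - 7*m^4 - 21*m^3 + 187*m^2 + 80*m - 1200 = (m - 5)*(m^4 - 2*m^3 - 31*m^2 + 32*m + 240) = (m - 5)*(m - 4)*(m^3 + 2*m^2 - 23*m - 60) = (m - 5)^2*(m - 4)*(m^2 + 7*m + 12) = (m - 5)^2*(m - 4)*(m + 4)*(m + 3)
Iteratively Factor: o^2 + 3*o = (o + 3)*(o)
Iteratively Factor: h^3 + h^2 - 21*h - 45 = (h + 3)*(h^2 - 2*h - 15) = (h + 3)^2*(h - 5)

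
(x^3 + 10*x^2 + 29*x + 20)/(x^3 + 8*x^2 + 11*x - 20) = (x + 1)/(x - 1)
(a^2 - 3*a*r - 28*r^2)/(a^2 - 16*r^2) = (-a + 7*r)/(-a + 4*r)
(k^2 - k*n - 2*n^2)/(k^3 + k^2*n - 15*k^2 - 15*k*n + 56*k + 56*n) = (k - 2*n)/(k^2 - 15*k + 56)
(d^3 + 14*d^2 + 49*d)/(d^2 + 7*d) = d + 7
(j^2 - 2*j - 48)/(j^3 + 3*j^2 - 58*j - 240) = 1/(j + 5)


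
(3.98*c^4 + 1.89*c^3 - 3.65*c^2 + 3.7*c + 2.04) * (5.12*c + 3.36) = 20.3776*c^5 + 23.0496*c^4 - 12.3376*c^3 + 6.68*c^2 + 22.8768*c + 6.8544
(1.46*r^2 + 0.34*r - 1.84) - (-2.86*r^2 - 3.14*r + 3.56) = 4.32*r^2 + 3.48*r - 5.4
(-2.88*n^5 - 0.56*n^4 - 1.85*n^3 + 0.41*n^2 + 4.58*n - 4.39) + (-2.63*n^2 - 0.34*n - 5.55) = -2.88*n^5 - 0.56*n^4 - 1.85*n^3 - 2.22*n^2 + 4.24*n - 9.94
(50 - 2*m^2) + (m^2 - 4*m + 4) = -m^2 - 4*m + 54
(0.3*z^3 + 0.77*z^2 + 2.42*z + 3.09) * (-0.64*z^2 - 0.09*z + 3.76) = -0.192*z^5 - 0.5198*z^4 - 0.4901*z^3 + 0.6998*z^2 + 8.8211*z + 11.6184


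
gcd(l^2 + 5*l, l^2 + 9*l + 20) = l + 5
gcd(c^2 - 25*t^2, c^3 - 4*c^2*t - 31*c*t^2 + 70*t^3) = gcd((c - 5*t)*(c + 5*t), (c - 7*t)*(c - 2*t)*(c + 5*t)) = c + 5*t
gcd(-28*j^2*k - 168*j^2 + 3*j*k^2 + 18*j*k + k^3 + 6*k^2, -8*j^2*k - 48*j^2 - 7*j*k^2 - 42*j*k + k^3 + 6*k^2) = k + 6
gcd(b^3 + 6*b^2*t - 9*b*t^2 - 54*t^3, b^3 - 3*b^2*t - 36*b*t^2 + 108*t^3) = -b^2 - 3*b*t + 18*t^2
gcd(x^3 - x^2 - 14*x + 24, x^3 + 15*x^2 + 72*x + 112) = x + 4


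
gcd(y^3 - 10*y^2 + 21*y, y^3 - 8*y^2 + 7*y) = y^2 - 7*y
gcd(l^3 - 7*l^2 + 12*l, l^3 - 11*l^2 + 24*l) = l^2 - 3*l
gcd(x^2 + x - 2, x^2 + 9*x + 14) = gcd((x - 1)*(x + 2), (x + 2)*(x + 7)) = x + 2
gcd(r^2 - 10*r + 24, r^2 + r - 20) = r - 4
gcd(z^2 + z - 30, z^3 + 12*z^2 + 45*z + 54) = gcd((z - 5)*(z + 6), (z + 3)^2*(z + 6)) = z + 6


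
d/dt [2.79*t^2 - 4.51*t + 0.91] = 5.58*t - 4.51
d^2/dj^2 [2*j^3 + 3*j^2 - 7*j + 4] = 12*j + 6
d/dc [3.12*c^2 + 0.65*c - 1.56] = 6.24*c + 0.65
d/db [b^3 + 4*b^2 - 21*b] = 3*b^2 + 8*b - 21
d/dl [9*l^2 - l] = 18*l - 1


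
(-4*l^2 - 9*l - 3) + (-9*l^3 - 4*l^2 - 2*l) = -9*l^3 - 8*l^2 - 11*l - 3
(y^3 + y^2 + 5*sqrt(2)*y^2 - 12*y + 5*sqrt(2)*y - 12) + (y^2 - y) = y^3 + 2*y^2 + 5*sqrt(2)*y^2 - 13*y + 5*sqrt(2)*y - 12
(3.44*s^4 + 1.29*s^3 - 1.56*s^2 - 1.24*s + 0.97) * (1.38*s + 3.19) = 4.7472*s^5 + 12.7538*s^4 + 1.9623*s^3 - 6.6876*s^2 - 2.617*s + 3.0943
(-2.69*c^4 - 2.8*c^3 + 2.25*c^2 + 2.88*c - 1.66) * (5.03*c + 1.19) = -13.5307*c^5 - 17.2851*c^4 + 7.9855*c^3 + 17.1639*c^2 - 4.9226*c - 1.9754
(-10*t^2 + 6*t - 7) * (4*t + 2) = -40*t^3 + 4*t^2 - 16*t - 14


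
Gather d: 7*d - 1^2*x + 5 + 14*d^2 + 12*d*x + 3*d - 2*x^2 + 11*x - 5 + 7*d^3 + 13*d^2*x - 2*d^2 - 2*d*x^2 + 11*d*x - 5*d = 7*d^3 + d^2*(13*x + 12) + d*(-2*x^2 + 23*x + 5) - 2*x^2 + 10*x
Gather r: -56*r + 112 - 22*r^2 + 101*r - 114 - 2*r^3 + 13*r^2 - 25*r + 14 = -2*r^3 - 9*r^2 + 20*r + 12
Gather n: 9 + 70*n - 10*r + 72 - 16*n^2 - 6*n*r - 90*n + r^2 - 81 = -16*n^2 + n*(-6*r - 20) + r^2 - 10*r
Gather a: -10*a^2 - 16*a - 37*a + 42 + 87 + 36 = -10*a^2 - 53*a + 165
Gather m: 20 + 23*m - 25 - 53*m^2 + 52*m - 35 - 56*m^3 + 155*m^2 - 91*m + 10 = -56*m^3 + 102*m^2 - 16*m - 30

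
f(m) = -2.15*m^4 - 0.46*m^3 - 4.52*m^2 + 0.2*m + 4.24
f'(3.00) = -271.54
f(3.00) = -222.41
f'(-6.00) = 1862.36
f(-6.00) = -2846.72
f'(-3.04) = 256.54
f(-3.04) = -208.84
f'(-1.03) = 17.44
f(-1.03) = -2.68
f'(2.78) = -220.37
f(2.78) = -168.44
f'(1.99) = -91.03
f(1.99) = -50.60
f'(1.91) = -82.02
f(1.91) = -43.69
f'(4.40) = -798.88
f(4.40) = -927.41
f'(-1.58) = 44.96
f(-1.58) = -18.94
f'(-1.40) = 33.75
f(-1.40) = -11.90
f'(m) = -8.6*m^3 - 1.38*m^2 - 9.04*m + 0.2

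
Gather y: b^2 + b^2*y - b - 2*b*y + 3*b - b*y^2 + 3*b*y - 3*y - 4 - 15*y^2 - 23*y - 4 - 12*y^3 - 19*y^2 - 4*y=b^2 + 2*b - 12*y^3 + y^2*(-b - 34) + y*(b^2 + b - 30) - 8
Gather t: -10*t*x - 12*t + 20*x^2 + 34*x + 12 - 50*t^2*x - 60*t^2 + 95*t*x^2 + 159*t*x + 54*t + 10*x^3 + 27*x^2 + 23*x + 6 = t^2*(-50*x - 60) + t*(95*x^2 + 149*x + 42) + 10*x^3 + 47*x^2 + 57*x + 18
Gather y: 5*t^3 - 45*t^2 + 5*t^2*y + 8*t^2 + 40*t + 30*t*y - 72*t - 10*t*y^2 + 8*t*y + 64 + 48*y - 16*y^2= 5*t^3 - 37*t^2 - 32*t + y^2*(-10*t - 16) + y*(5*t^2 + 38*t + 48) + 64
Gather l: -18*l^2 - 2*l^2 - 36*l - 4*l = -20*l^2 - 40*l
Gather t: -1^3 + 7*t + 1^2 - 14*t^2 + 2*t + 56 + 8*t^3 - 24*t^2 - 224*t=8*t^3 - 38*t^2 - 215*t + 56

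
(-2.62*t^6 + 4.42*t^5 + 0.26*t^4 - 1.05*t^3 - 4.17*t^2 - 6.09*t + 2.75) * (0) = 0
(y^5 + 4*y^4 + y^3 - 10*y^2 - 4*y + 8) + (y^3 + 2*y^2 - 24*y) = y^5 + 4*y^4 + 2*y^3 - 8*y^2 - 28*y + 8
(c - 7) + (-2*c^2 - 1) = -2*c^2 + c - 8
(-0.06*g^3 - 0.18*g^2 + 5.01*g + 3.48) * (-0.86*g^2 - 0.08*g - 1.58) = 0.0516*g^5 + 0.1596*g^4 - 4.1994*g^3 - 3.1092*g^2 - 8.1942*g - 5.4984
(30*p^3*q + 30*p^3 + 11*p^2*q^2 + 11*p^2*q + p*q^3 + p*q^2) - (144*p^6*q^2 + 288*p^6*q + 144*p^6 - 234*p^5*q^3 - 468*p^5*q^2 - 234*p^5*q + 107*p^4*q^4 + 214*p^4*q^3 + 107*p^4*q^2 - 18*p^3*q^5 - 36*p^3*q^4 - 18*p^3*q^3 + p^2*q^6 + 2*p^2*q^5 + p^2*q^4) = -144*p^6*q^2 - 288*p^6*q - 144*p^6 + 234*p^5*q^3 + 468*p^5*q^2 + 234*p^5*q - 107*p^4*q^4 - 214*p^4*q^3 - 107*p^4*q^2 + 18*p^3*q^5 + 36*p^3*q^4 + 18*p^3*q^3 + 30*p^3*q + 30*p^3 - p^2*q^6 - 2*p^2*q^5 - p^2*q^4 + 11*p^2*q^2 + 11*p^2*q + p*q^3 + p*q^2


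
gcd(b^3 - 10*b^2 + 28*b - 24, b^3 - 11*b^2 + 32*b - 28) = b^2 - 4*b + 4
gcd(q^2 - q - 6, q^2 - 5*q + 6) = q - 3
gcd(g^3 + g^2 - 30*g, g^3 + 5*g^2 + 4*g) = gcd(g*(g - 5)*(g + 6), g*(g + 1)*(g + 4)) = g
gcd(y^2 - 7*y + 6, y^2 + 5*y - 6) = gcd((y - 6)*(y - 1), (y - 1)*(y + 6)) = y - 1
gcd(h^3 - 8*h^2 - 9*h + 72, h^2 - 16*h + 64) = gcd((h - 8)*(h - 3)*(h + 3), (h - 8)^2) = h - 8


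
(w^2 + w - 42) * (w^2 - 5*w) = w^4 - 4*w^3 - 47*w^2 + 210*w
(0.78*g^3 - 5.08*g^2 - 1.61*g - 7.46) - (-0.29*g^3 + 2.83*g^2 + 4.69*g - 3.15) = 1.07*g^3 - 7.91*g^2 - 6.3*g - 4.31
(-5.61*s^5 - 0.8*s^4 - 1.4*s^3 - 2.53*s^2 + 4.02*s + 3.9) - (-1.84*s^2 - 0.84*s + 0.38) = -5.61*s^5 - 0.8*s^4 - 1.4*s^3 - 0.69*s^2 + 4.86*s + 3.52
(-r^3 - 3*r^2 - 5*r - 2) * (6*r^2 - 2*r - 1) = -6*r^5 - 16*r^4 - 23*r^3 + r^2 + 9*r + 2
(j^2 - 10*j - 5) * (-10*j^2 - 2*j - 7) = -10*j^4 + 98*j^3 + 63*j^2 + 80*j + 35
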